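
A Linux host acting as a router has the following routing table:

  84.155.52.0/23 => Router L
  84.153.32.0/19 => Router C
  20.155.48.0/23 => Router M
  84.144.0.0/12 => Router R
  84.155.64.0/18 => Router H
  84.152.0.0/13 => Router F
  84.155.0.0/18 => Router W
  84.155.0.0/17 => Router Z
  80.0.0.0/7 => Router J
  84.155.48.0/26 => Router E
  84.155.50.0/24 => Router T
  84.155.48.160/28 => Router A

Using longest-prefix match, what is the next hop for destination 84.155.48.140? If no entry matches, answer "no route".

Router W

Routes whose prefix contains 84.155.48.140:
  84.144.0.0/12 (84.144.0.0 - 84.159.255.255) -> Router R
  84.152.0.0/13 (84.152.0.0 - 84.159.255.255) -> Router F
  84.155.0.0/17 (84.155.0.0 - 84.155.127.255) -> Router Z
  84.155.0.0/18 (84.155.0.0 - 84.155.63.255) -> Router W
More-specific entries that do NOT match:
  84.155.48.160/28 (84.155.48.160 - 84.155.48.175) does not contain 84.155.48.140
  84.155.48.0/26 (84.155.48.0 - 84.155.48.63) does not contain 84.155.48.140
  84.155.50.0/24 (84.155.50.0 - 84.155.50.255) does not contain 84.155.48.140
  84.155.52.0/23 (84.155.52.0 - 84.155.53.255) does not contain 84.155.48.140
  20.155.48.0/23 (20.155.48.0 - 20.155.49.255) does not contain 84.155.48.140
  84.153.32.0/19 (84.153.32.0 - 84.153.63.255) does not contain 84.155.48.140
Longest matching prefix is /18 -> next hop Router W.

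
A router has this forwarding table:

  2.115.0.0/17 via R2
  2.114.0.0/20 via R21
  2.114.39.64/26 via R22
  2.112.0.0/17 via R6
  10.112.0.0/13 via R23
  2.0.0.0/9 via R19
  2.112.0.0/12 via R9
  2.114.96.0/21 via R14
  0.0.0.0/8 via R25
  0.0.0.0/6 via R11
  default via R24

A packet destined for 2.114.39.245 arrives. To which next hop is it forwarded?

R9

Routes whose prefix contains 2.114.39.245:
  0.0.0.0/0 (default, matches everything) -> R24
  0.0.0.0/6 (0.0.0.0 - 3.255.255.255) -> R11
  2.0.0.0/9 (2.0.0.0 - 2.127.255.255) -> R19
  2.112.0.0/12 (2.112.0.0 - 2.127.255.255) -> R9
More-specific entries that do NOT match:
  2.114.39.64/26 (2.114.39.64 - 2.114.39.127) does not contain 2.114.39.245
  2.114.96.0/21 (2.114.96.0 - 2.114.103.255) does not contain 2.114.39.245
  2.114.0.0/20 (2.114.0.0 - 2.114.15.255) does not contain 2.114.39.245
  2.115.0.0/17 (2.115.0.0 - 2.115.127.255) does not contain 2.114.39.245
  2.112.0.0/17 (2.112.0.0 - 2.112.127.255) does not contain 2.114.39.245
  10.112.0.0/13 (10.112.0.0 - 10.119.255.255) does not contain 2.114.39.245
Longest matching prefix is /12 -> next hop R9.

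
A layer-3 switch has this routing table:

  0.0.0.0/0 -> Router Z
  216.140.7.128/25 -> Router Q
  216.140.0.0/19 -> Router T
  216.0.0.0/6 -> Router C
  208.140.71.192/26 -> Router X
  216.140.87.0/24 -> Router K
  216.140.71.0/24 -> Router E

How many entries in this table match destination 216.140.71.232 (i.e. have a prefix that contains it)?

Prefixes containing 216.140.71.232:
  0.0.0.0/0 (default, matches everything)
  216.0.0.0/6 (216.0.0.0 - 219.255.255.255)
  216.140.71.0/24 (216.140.71.0 - 216.140.71.255)
Total matching entries: 3.

3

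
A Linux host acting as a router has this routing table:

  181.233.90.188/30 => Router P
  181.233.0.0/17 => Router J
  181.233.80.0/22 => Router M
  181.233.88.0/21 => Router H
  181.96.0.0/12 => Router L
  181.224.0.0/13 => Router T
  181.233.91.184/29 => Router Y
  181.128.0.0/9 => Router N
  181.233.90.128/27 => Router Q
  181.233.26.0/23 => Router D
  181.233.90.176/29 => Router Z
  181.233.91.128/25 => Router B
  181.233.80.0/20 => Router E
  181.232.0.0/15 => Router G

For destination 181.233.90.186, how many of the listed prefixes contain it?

Prefixes containing 181.233.90.186:
  181.128.0.0/9 (181.128.0.0 - 181.255.255.255)
  181.232.0.0/15 (181.232.0.0 - 181.233.255.255)
  181.233.0.0/17 (181.233.0.0 - 181.233.127.255)
  181.233.80.0/20 (181.233.80.0 - 181.233.95.255)
  181.233.88.0/21 (181.233.88.0 - 181.233.95.255)
Total matching entries: 5.

5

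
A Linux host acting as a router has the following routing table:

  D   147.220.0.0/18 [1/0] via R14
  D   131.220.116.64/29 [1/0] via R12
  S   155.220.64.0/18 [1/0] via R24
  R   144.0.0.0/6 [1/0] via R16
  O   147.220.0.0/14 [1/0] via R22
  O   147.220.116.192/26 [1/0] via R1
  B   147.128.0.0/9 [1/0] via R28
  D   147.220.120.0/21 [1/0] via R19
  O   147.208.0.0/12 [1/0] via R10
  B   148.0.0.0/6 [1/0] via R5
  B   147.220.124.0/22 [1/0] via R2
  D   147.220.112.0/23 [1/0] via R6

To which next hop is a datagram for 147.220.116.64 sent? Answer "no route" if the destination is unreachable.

Routes whose prefix contains 147.220.116.64:
  144.0.0.0/6 (144.0.0.0 - 147.255.255.255) -> R16
  147.128.0.0/9 (147.128.0.0 - 147.255.255.255) -> R28
  147.208.0.0/12 (147.208.0.0 - 147.223.255.255) -> R10
  147.220.0.0/14 (147.220.0.0 - 147.223.255.255) -> R22
More-specific entries that do NOT match:
  131.220.116.64/29 (131.220.116.64 - 131.220.116.71) does not contain 147.220.116.64
  147.220.116.192/26 (147.220.116.192 - 147.220.116.255) does not contain 147.220.116.64
  147.220.112.0/23 (147.220.112.0 - 147.220.113.255) does not contain 147.220.116.64
  147.220.124.0/22 (147.220.124.0 - 147.220.127.255) does not contain 147.220.116.64
  147.220.120.0/21 (147.220.120.0 - 147.220.127.255) does not contain 147.220.116.64
  147.220.0.0/18 (147.220.0.0 - 147.220.63.255) does not contain 147.220.116.64
  155.220.64.0/18 (155.220.64.0 - 155.220.127.255) does not contain 147.220.116.64
Longest matching prefix is /14 -> next hop R22.

R22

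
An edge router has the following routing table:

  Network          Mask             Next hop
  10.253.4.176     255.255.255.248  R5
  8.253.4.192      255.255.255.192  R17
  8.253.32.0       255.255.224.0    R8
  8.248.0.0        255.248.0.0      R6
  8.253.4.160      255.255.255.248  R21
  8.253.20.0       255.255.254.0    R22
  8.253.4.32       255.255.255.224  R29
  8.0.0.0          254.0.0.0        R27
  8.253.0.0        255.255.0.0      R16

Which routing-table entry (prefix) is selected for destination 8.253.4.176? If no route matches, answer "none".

8.253.0.0/16

Entries matching 8.253.4.176:
  8.0.0.0/7 (8.0.0.0 - 9.255.255.255)
  8.248.0.0/13 (8.248.0.0 - 8.255.255.255)
  8.253.0.0/16 (8.253.0.0 - 8.253.255.255)
Most specific is 8.253.0.0/16.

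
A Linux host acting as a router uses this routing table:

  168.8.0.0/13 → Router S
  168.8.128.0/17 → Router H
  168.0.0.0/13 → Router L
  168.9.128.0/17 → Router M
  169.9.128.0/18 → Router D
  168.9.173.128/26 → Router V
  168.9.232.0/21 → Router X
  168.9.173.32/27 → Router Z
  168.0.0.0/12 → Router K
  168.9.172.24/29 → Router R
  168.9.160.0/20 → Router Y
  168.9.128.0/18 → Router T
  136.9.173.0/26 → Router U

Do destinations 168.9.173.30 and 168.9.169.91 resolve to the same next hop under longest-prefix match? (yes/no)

168.9.173.30: longest match 168.9.160.0/20 -> Router Y
168.9.169.91: longest match 168.9.160.0/20 -> Router Y

yes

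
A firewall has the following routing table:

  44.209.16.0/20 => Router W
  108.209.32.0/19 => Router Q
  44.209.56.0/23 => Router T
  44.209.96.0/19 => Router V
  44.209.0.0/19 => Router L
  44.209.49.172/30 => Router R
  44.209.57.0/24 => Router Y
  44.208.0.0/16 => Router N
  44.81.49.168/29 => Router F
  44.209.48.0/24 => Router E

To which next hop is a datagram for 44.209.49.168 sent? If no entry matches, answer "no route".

No entry's prefix contains 44.209.49.168; there is no default route.

no route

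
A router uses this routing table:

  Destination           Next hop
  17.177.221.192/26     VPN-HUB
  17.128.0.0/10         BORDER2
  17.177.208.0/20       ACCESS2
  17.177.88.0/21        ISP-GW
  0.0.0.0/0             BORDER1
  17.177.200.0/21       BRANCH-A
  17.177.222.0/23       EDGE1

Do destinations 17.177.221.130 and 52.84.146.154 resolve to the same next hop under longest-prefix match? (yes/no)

17.177.221.130: longest match 17.177.208.0/20 -> ACCESS2
52.84.146.154: longest match 0.0.0.0/0 -> BORDER1

no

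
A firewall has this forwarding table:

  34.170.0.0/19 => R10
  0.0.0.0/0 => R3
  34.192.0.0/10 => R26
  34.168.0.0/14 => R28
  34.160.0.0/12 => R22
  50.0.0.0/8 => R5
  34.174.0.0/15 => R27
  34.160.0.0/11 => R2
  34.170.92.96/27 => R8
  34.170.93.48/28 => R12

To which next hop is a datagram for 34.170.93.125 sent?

Routes whose prefix contains 34.170.93.125:
  0.0.0.0/0 (default, matches everything) -> R3
  34.160.0.0/11 (34.160.0.0 - 34.191.255.255) -> R2
  34.160.0.0/12 (34.160.0.0 - 34.175.255.255) -> R22
  34.168.0.0/14 (34.168.0.0 - 34.171.255.255) -> R28
More-specific entries that do NOT match:
  34.170.93.48/28 (34.170.93.48 - 34.170.93.63) does not contain 34.170.93.125
  34.170.92.96/27 (34.170.92.96 - 34.170.92.127) does not contain 34.170.93.125
  34.170.0.0/19 (34.170.0.0 - 34.170.31.255) does not contain 34.170.93.125
  34.174.0.0/15 (34.174.0.0 - 34.175.255.255) does not contain 34.170.93.125
Longest matching prefix is /14 -> next hop R28.

R28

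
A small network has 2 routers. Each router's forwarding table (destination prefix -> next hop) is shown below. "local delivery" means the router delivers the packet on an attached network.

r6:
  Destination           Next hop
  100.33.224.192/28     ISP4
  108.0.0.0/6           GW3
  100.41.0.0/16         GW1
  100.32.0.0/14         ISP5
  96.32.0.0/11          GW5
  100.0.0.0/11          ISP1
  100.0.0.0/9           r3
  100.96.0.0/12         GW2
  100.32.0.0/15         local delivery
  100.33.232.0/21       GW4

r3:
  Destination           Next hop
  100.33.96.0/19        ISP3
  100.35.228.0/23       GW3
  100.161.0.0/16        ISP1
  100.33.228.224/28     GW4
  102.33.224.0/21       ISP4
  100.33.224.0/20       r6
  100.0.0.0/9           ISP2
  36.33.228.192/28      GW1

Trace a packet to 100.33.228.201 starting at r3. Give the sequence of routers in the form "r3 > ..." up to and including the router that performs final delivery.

r3 > r6

At r3: longest match for 100.33.228.201 is 100.33.224.0/20 -> r6
At r6: longest match for 100.33.228.201 is 100.32.0.0/15 -> local delivery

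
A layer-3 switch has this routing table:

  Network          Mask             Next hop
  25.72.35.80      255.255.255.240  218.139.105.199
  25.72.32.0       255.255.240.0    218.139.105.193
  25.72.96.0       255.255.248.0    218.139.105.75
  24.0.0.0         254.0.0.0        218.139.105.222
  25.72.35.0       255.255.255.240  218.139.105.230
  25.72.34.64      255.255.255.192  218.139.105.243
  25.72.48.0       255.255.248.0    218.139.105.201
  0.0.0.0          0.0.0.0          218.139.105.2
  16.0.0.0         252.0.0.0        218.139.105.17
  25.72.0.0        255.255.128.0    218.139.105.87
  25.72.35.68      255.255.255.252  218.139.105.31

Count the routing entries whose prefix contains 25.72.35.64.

4

Prefixes containing 25.72.35.64:
  0.0.0.0/0 (default, matches everything)
  24.0.0.0/7 (24.0.0.0 - 25.255.255.255)
  25.72.0.0/17 (25.72.0.0 - 25.72.127.255)
  25.72.32.0/20 (25.72.32.0 - 25.72.47.255)
Total matching entries: 4.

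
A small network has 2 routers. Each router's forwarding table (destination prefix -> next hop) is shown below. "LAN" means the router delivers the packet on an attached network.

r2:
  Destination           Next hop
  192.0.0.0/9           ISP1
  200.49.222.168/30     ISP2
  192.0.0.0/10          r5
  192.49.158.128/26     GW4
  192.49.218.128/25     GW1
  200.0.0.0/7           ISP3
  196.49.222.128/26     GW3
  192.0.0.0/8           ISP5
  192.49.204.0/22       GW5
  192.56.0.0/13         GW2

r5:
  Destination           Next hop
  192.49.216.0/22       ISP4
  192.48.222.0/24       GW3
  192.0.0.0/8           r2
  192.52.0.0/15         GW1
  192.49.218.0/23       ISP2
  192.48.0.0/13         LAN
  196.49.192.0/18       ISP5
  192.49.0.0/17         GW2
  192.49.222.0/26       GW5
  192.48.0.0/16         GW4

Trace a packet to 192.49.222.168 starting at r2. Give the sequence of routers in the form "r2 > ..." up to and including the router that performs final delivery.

At r2: longest match for 192.49.222.168 is 192.0.0.0/10 -> r5
At r5: longest match for 192.49.222.168 is 192.48.0.0/13 -> LAN

r2 > r5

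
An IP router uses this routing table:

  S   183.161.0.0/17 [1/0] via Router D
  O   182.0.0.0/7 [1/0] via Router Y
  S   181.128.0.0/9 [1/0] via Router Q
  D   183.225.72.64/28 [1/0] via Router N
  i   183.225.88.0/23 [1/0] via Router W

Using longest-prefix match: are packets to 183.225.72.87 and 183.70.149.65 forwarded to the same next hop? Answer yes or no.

183.225.72.87: longest match 182.0.0.0/7 -> Router Y
183.70.149.65: longest match 182.0.0.0/7 -> Router Y

yes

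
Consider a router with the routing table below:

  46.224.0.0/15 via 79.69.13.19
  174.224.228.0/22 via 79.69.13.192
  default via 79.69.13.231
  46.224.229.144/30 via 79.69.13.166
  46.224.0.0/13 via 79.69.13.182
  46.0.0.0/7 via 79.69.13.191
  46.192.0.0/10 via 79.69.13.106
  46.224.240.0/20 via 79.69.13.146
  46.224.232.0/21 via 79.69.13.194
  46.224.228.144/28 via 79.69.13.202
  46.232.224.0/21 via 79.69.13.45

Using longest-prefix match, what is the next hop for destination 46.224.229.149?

79.69.13.19

Routes whose prefix contains 46.224.229.149:
  0.0.0.0/0 (default, matches everything) -> 79.69.13.231
  46.0.0.0/7 (46.0.0.0 - 47.255.255.255) -> 79.69.13.191
  46.192.0.0/10 (46.192.0.0 - 46.255.255.255) -> 79.69.13.106
  46.224.0.0/13 (46.224.0.0 - 46.231.255.255) -> 79.69.13.182
  46.224.0.0/15 (46.224.0.0 - 46.225.255.255) -> 79.69.13.19
More-specific entries that do NOT match:
  46.224.229.144/30 (46.224.229.144 - 46.224.229.147) does not contain 46.224.229.149
  46.224.228.144/28 (46.224.228.144 - 46.224.228.159) does not contain 46.224.229.149
  174.224.228.0/22 (174.224.228.0 - 174.224.231.255) does not contain 46.224.229.149
  46.224.232.0/21 (46.224.232.0 - 46.224.239.255) does not contain 46.224.229.149
  46.232.224.0/21 (46.232.224.0 - 46.232.231.255) does not contain 46.224.229.149
  46.224.240.0/20 (46.224.240.0 - 46.224.255.255) does not contain 46.224.229.149
Longest matching prefix is /15 -> next hop 79.69.13.19.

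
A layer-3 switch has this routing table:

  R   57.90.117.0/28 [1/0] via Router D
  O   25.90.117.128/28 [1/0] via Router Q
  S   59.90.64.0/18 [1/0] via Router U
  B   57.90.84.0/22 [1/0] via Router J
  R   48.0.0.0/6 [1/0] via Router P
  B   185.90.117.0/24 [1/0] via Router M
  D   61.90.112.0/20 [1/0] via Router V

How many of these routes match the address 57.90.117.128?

No listed prefix contains 57.90.117.128.
Total matching entries: 0.

0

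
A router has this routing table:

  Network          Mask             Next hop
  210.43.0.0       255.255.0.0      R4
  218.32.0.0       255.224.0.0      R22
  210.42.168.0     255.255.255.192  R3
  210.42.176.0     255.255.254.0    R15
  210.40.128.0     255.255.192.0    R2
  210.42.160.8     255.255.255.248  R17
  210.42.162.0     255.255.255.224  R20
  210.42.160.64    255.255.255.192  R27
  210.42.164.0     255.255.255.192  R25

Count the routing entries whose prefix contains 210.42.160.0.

No listed prefix contains 210.42.160.0.
Total matching entries: 0.

0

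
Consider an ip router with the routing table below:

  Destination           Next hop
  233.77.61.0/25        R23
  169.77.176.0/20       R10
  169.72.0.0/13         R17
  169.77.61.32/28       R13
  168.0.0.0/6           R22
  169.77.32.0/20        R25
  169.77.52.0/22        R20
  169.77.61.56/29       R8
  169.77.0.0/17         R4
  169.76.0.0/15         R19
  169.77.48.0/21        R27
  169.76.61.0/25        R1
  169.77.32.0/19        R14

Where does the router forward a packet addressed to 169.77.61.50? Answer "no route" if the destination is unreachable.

Routes whose prefix contains 169.77.61.50:
  168.0.0.0/6 (168.0.0.0 - 171.255.255.255) -> R22
  169.72.0.0/13 (169.72.0.0 - 169.79.255.255) -> R17
  169.76.0.0/15 (169.76.0.0 - 169.77.255.255) -> R19
  169.77.0.0/17 (169.77.0.0 - 169.77.127.255) -> R4
  169.77.32.0/19 (169.77.32.0 - 169.77.63.255) -> R14
More-specific entries that do NOT match:
  169.77.61.56/29 (169.77.61.56 - 169.77.61.63) does not contain 169.77.61.50
  169.77.61.32/28 (169.77.61.32 - 169.77.61.47) does not contain 169.77.61.50
  233.77.61.0/25 (233.77.61.0 - 233.77.61.127) does not contain 169.77.61.50
  169.76.61.0/25 (169.76.61.0 - 169.76.61.127) does not contain 169.77.61.50
  169.77.52.0/22 (169.77.52.0 - 169.77.55.255) does not contain 169.77.61.50
  169.77.48.0/21 (169.77.48.0 - 169.77.55.255) does not contain 169.77.61.50
  169.77.176.0/20 (169.77.176.0 - 169.77.191.255) does not contain 169.77.61.50
  169.77.32.0/20 (169.77.32.0 - 169.77.47.255) does not contain 169.77.61.50
Longest matching prefix is /19 -> next hop R14.

R14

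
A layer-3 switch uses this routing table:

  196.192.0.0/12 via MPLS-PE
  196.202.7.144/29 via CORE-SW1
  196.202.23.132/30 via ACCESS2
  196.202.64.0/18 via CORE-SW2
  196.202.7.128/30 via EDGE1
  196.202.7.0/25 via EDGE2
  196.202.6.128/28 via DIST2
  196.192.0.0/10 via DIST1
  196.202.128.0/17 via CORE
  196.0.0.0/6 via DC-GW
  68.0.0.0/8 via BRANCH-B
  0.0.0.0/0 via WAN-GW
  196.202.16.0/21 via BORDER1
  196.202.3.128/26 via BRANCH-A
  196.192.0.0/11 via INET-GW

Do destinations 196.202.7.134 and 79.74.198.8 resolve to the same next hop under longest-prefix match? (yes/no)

no

196.202.7.134: longest match 196.192.0.0/12 -> MPLS-PE
79.74.198.8: longest match 0.0.0.0/0 -> WAN-GW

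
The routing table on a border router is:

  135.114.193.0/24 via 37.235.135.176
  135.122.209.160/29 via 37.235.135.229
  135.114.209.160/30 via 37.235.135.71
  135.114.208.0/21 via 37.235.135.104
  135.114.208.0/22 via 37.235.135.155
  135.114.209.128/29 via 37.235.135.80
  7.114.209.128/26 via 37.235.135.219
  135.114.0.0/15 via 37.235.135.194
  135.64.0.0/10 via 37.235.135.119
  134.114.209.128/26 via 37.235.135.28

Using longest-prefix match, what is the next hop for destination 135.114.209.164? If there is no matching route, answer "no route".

Routes whose prefix contains 135.114.209.164:
  135.64.0.0/10 (135.64.0.0 - 135.127.255.255) -> 37.235.135.119
  135.114.0.0/15 (135.114.0.0 - 135.115.255.255) -> 37.235.135.194
  135.114.208.0/21 (135.114.208.0 - 135.114.215.255) -> 37.235.135.104
  135.114.208.0/22 (135.114.208.0 - 135.114.211.255) -> 37.235.135.155
More-specific entries that do NOT match:
  135.114.209.160/30 (135.114.209.160 - 135.114.209.163) does not contain 135.114.209.164
  135.122.209.160/29 (135.122.209.160 - 135.122.209.167) does not contain 135.114.209.164
  135.114.209.128/29 (135.114.209.128 - 135.114.209.135) does not contain 135.114.209.164
  7.114.209.128/26 (7.114.209.128 - 7.114.209.191) does not contain 135.114.209.164
  134.114.209.128/26 (134.114.209.128 - 134.114.209.191) does not contain 135.114.209.164
  135.114.193.0/24 (135.114.193.0 - 135.114.193.255) does not contain 135.114.209.164
Longest matching prefix is /22 -> next hop 37.235.135.155.

37.235.135.155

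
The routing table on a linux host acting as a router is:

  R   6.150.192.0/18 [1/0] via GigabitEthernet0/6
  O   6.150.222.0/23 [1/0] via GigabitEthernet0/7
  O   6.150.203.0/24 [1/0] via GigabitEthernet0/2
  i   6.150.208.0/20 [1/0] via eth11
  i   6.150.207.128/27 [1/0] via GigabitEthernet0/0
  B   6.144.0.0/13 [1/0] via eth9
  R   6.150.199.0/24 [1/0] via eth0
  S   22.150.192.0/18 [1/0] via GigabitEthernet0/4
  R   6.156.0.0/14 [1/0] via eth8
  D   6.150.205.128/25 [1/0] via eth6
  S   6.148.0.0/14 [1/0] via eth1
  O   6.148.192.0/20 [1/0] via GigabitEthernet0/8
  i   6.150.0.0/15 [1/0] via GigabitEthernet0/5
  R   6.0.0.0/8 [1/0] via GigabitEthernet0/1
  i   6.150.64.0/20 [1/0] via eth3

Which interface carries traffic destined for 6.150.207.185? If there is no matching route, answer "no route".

Routes whose prefix contains 6.150.207.185:
  6.0.0.0/8 (6.0.0.0 - 6.255.255.255) -> GigabitEthernet0/1
  6.144.0.0/13 (6.144.0.0 - 6.151.255.255) -> eth9
  6.148.0.0/14 (6.148.0.0 - 6.151.255.255) -> eth1
  6.150.0.0/15 (6.150.0.0 - 6.151.255.255) -> GigabitEthernet0/5
  6.150.192.0/18 (6.150.192.0 - 6.150.255.255) -> GigabitEthernet0/6
More-specific entries that do NOT match:
  6.150.207.128/27 (6.150.207.128 - 6.150.207.159) does not contain 6.150.207.185
  6.150.205.128/25 (6.150.205.128 - 6.150.205.255) does not contain 6.150.207.185
  6.150.203.0/24 (6.150.203.0 - 6.150.203.255) does not contain 6.150.207.185
  6.150.199.0/24 (6.150.199.0 - 6.150.199.255) does not contain 6.150.207.185
  6.150.222.0/23 (6.150.222.0 - 6.150.223.255) does not contain 6.150.207.185
  6.150.208.0/20 (6.150.208.0 - 6.150.223.255) does not contain 6.150.207.185
  6.148.192.0/20 (6.148.192.0 - 6.148.207.255) does not contain 6.150.207.185
  6.150.64.0/20 (6.150.64.0 - 6.150.79.255) does not contain 6.150.207.185
Longest matching prefix is /18 -> interface GigabitEthernet0/6.

GigabitEthernet0/6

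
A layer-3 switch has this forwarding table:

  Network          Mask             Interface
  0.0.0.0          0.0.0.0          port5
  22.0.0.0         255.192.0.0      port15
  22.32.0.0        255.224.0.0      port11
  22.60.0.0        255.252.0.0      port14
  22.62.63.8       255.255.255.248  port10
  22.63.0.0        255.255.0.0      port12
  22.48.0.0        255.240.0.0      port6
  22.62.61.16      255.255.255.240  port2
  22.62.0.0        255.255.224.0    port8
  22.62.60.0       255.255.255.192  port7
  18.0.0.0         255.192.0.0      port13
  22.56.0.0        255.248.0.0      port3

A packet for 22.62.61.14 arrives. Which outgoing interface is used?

port14

Routes whose prefix contains 22.62.61.14:
  0.0.0.0/0 (default, matches everything) -> port5
  22.0.0.0/10 (22.0.0.0 - 22.63.255.255) -> port15
  22.32.0.0/11 (22.32.0.0 - 22.63.255.255) -> port11
  22.48.0.0/12 (22.48.0.0 - 22.63.255.255) -> port6
  22.56.0.0/13 (22.56.0.0 - 22.63.255.255) -> port3
  22.60.0.0/14 (22.60.0.0 - 22.63.255.255) -> port14
More-specific entries that do NOT match:
  22.62.63.8/29 (22.62.63.8 - 22.62.63.15) does not contain 22.62.61.14
  22.62.61.16/28 (22.62.61.16 - 22.62.61.31) does not contain 22.62.61.14
  22.62.60.0/26 (22.62.60.0 - 22.62.60.63) does not contain 22.62.61.14
  22.62.0.0/19 (22.62.0.0 - 22.62.31.255) does not contain 22.62.61.14
  22.63.0.0/16 (22.63.0.0 - 22.63.255.255) does not contain 22.62.61.14
Longest matching prefix is /14 -> interface port14.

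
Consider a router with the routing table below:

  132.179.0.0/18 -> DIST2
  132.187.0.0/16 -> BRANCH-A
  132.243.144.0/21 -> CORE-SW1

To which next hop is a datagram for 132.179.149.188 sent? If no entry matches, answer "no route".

No entry's prefix contains 132.179.149.188; there is no default route.

no route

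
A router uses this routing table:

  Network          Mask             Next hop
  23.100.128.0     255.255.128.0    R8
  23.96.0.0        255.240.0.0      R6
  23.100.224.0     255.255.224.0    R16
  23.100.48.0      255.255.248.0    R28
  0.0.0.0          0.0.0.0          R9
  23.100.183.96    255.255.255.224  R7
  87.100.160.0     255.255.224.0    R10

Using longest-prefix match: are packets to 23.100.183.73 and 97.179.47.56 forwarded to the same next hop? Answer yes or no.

no

23.100.183.73: longest match 23.100.128.0/17 -> R8
97.179.47.56: longest match 0.0.0.0/0 -> R9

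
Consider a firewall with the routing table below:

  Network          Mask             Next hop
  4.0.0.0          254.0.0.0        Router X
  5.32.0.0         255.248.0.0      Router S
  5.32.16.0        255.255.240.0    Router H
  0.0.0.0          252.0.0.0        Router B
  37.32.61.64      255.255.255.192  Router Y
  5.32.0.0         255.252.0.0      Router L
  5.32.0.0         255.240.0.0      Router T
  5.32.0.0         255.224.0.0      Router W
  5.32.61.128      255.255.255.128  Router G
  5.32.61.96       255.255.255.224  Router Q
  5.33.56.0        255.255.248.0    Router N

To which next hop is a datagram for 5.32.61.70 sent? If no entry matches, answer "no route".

Routes whose prefix contains 5.32.61.70:
  4.0.0.0/7 (4.0.0.0 - 5.255.255.255) -> Router X
  5.32.0.0/11 (5.32.0.0 - 5.63.255.255) -> Router W
  5.32.0.0/12 (5.32.0.0 - 5.47.255.255) -> Router T
  5.32.0.0/13 (5.32.0.0 - 5.39.255.255) -> Router S
  5.32.0.0/14 (5.32.0.0 - 5.35.255.255) -> Router L
More-specific entries that do NOT match:
  5.32.61.96/27 (5.32.61.96 - 5.32.61.127) does not contain 5.32.61.70
  37.32.61.64/26 (37.32.61.64 - 37.32.61.127) does not contain 5.32.61.70
  5.32.61.128/25 (5.32.61.128 - 5.32.61.255) does not contain 5.32.61.70
  5.33.56.0/21 (5.33.56.0 - 5.33.63.255) does not contain 5.32.61.70
  5.32.16.0/20 (5.32.16.0 - 5.32.31.255) does not contain 5.32.61.70
Longest matching prefix is /14 -> next hop Router L.

Router L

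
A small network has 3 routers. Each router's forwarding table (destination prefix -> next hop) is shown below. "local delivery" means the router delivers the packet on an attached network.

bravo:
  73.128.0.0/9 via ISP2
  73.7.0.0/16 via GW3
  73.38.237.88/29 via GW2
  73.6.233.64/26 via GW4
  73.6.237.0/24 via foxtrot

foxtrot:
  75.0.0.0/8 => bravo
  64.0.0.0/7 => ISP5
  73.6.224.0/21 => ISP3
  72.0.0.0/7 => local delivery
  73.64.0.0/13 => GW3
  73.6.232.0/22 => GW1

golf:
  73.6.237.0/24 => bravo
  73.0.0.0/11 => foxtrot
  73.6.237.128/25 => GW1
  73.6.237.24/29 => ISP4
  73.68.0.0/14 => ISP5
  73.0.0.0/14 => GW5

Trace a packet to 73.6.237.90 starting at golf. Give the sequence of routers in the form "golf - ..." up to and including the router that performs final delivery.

At golf: longest match for 73.6.237.90 is 73.6.237.0/24 -> bravo
At bravo: longest match for 73.6.237.90 is 73.6.237.0/24 -> foxtrot
At foxtrot: longest match for 73.6.237.90 is 72.0.0.0/7 -> local delivery

golf - bravo - foxtrot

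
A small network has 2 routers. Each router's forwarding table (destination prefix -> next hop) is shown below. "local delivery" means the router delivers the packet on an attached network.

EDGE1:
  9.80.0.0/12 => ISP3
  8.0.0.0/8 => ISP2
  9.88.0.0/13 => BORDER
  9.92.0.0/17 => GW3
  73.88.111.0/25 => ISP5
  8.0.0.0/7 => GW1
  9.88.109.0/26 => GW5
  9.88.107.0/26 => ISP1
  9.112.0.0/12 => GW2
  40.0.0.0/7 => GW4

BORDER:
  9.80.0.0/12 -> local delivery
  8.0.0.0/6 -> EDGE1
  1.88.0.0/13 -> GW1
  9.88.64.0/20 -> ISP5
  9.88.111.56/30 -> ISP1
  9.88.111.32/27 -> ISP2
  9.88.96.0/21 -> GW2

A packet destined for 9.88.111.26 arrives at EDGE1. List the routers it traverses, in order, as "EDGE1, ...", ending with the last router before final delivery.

At EDGE1: longest match for 9.88.111.26 is 9.88.0.0/13 -> BORDER
At BORDER: longest match for 9.88.111.26 is 9.80.0.0/12 -> local delivery

EDGE1, BORDER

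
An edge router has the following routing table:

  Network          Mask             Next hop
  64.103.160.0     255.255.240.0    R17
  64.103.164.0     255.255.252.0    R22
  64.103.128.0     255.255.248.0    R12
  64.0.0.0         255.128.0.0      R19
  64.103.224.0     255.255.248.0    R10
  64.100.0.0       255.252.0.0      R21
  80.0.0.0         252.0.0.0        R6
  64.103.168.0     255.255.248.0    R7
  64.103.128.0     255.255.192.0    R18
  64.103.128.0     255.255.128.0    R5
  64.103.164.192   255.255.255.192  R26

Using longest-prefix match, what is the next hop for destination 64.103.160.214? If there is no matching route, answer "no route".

Routes whose prefix contains 64.103.160.214:
  64.0.0.0/9 (64.0.0.0 - 64.127.255.255) -> R19
  64.100.0.0/14 (64.100.0.0 - 64.103.255.255) -> R21
  64.103.128.0/17 (64.103.128.0 - 64.103.255.255) -> R5
  64.103.128.0/18 (64.103.128.0 - 64.103.191.255) -> R18
  64.103.160.0/20 (64.103.160.0 - 64.103.175.255) -> R17
More-specific entries that do NOT match:
  64.103.164.192/26 (64.103.164.192 - 64.103.164.255) does not contain 64.103.160.214
  64.103.164.0/22 (64.103.164.0 - 64.103.167.255) does not contain 64.103.160.214
  64.103.128.0/21 (64.103.128.0 - 64.103.135.255) does not contain 64.103.160.214
  64.103.224.0/21 (64.103.224.0 - 64.103.231.255) does not contain 64.103.160.214
  64.103.168.0/21 (64.103.168.0 - 64.103.175.255) does not contain 64.103.160.214
Longest matching prefix is /20 -> next hop R17.

R17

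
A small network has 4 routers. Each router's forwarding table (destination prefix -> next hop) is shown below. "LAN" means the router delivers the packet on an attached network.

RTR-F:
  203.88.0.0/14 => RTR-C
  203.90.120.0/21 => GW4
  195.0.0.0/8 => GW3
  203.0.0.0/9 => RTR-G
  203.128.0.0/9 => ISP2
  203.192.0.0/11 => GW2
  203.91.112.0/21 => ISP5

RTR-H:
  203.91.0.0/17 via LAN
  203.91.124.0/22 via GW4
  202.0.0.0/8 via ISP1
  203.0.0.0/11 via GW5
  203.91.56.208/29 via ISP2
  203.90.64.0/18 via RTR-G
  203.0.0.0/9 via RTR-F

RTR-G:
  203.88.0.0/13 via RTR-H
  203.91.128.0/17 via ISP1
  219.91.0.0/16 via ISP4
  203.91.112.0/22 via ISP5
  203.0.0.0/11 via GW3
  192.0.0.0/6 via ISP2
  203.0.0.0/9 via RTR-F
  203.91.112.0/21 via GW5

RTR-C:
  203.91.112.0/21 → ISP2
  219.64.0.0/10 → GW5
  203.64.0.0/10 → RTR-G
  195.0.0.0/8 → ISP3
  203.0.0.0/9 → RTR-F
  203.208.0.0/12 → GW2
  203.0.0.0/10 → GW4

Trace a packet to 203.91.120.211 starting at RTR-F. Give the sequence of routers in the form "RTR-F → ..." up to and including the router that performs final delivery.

RTR-F → RTR-C → RTR-G → RTR-H

At RTR-F: longest match for 203.91.120.211 is 203.88.0.0/14 -> RTR-C
At RTR-C: longest match for 203.91.120.211 is 203.64.0.0/10 -> RTR-G
At RTR-G: longest match for 203.91.120.211 is 203.88.0.0/13 -> RTR-H
At RTR-H: longest match for 203.91.120.211 is 203.91.0.0/17 -> LAN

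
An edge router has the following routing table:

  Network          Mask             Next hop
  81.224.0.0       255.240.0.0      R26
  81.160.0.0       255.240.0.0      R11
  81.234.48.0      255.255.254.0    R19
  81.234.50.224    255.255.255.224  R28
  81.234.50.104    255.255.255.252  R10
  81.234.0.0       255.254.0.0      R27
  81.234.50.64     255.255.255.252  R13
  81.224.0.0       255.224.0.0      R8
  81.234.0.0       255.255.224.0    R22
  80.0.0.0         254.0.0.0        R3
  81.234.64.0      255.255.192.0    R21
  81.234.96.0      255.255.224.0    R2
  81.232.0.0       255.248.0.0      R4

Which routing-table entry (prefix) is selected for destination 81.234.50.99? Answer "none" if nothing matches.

Entries matching 81.234.50.99:
  80.0.0.0/7 (80.0.0.0 - 81.255.255.255)
  81.224.0.0/11 (81.224.0.0 - 81.255.255.255)
  81.224.0.0/12 (81.224.0.0 - 81.239.255.255)
  81.232.0.0/13 (81.232.0.0 - 81.239.255.255)
  81.234.0.0/15 (81.234.0.0 - 81.235.255.255)
Most specific is 81.234.0.0/15.

81.234.0.0/15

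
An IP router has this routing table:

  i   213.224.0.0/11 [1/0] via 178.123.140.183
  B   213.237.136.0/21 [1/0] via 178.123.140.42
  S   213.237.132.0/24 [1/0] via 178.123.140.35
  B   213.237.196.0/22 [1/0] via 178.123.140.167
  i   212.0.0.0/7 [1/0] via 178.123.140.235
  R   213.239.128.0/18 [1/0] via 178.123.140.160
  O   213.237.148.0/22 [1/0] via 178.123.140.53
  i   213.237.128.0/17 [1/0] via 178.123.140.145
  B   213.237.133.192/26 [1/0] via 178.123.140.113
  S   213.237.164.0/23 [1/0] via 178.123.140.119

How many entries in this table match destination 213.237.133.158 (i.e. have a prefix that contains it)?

3

Prefixes containing 213.237.133.158:
  212.0.0.0/7 (212.0.0.0 - 213.255.255.255)
  213.224.0.0/11 (213.224.0.0 - 213.255.255.255)
  213.237.128.0/17 (213.237.128.0 - 213.237.255.255)
Total matching entries: 3.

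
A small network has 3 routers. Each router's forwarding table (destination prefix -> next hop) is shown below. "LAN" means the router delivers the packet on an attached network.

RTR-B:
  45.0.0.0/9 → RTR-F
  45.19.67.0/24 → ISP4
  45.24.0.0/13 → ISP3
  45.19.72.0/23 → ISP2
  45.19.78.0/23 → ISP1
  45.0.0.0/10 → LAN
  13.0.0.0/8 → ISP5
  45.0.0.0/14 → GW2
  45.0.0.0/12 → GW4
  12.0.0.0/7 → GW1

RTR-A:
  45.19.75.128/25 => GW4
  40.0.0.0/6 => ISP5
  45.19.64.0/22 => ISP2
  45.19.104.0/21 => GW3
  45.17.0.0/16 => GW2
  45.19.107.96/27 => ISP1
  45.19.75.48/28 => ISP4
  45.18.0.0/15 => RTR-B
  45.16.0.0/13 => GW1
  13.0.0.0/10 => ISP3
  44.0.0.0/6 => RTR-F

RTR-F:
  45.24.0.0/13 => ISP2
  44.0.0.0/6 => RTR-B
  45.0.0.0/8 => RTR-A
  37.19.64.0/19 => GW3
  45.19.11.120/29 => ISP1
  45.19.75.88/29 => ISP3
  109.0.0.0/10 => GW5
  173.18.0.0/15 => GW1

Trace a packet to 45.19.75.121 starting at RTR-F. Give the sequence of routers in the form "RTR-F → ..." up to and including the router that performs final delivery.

RTR-F → RTR-A → RTR-B

At RTR-F: longest match for 45.19.75.121 is 45.0.0.0/8 -> RTR-A
At RTR-A: longest match for 45.19.75.121 is 45.18.0.0/15 -> RTR-B
At RTR-B: longest match for 45.19.75.121 is 45.0.0.0/10 -> LAN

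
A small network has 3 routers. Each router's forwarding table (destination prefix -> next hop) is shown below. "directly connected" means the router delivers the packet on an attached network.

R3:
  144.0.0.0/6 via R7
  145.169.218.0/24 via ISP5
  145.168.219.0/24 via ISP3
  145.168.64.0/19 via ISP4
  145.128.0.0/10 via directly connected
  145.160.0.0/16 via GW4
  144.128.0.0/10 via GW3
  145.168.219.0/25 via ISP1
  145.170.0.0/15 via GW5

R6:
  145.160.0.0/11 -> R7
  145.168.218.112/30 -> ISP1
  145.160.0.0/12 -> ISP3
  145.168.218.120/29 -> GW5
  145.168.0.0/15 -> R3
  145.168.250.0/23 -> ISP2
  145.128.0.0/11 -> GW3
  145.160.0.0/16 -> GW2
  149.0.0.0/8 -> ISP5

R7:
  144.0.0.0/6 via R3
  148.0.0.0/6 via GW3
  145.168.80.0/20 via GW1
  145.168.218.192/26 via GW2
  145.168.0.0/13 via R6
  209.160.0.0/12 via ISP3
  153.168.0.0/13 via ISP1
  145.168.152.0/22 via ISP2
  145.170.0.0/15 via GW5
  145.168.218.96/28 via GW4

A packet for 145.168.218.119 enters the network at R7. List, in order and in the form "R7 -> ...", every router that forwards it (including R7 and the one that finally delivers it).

R7 -> R6 -> R3

At R7: longest match for 145.168.218.119 is 145.168.0.0/13 -> R6
At R6: longest match for 145.168.218.119 is 145.168.0.0/15 -> R3
At R3: longest match for 145.168.218.119 is 145.128.0.0/10 -> directly connected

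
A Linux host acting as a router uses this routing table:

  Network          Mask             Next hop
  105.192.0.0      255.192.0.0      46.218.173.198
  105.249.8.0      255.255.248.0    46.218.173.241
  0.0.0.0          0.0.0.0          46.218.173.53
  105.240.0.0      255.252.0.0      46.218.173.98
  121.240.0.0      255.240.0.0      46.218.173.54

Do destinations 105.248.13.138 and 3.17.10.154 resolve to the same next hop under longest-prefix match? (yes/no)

no

105.248.13.138: longest match 105.192.0.0/10 -> 46.218.173.198
3.17.10.154: longest match 0.0.0.0/0 -> 46.218.173.53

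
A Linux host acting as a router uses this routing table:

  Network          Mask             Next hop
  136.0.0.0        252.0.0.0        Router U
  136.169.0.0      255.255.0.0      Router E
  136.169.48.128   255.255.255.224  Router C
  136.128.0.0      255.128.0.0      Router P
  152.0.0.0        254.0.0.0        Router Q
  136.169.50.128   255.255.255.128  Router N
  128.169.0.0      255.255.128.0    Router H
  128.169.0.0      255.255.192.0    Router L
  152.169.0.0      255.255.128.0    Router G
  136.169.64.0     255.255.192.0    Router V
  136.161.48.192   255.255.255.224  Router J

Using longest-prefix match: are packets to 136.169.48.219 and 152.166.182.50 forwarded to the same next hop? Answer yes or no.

no

136.169.48.219: longest match 136.169.0.0/16 -> Router E
152.166.182.50: longest match 152.0.0.0/7 -> Router Q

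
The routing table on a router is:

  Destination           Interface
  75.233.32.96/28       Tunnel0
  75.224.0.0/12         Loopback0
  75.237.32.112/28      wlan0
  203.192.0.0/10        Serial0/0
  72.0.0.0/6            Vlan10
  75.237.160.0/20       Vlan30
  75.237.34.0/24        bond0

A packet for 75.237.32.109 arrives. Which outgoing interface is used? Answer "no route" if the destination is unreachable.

Loopback0

Routes whose prefix contains 75.237.32.109:
  72.0.0.0/6 (72.0.0.0 - 75.255.255.255) -> Vlan10
  75.224.0.0/12 (75.224.0.0 - 75.239.255.255) -> Loopback0
More-specific entries that do NOT match:
  75.233.32.96/28 (75.233.32.96 - 75.233.32.111) does not contain 75.237.32.109
  75.237.32.112/28 (75.237.32.112 - 75.237.32.127) does not contain 75.237.32.109
  75.237.34.0/24 (75.237.34.0 - 75.237.34.255) does not contain 75.237.32.109
  75.237.160.0/20 (75.237.160.0 - 75.237.175.255) does not contain 75.237.32.109
Longest matching prefix is /12 -> interface Loopback0.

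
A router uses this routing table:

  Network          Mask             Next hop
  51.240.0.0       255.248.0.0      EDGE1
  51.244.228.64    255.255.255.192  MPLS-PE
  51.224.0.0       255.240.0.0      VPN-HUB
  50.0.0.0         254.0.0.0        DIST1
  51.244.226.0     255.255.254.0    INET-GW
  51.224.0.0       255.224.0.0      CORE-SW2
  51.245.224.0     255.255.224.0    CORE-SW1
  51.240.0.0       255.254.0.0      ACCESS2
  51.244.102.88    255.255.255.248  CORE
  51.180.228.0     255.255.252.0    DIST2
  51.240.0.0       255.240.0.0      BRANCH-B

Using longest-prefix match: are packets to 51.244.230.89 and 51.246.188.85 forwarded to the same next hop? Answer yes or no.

51.244.230.89: longest match 51.240.0.0/13 -> EDGE1
51.246.188.85: longest match 51.240.0.0/13 -> EDGE1

yes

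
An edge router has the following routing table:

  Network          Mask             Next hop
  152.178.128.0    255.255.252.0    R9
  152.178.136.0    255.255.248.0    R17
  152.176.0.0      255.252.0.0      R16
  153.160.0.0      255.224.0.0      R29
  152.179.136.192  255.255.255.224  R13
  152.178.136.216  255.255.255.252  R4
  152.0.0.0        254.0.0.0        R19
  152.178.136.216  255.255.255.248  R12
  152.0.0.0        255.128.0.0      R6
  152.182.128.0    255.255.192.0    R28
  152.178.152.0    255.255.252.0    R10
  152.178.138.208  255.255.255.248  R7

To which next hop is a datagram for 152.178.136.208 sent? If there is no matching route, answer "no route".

R17

Routes whose prefix contains 152.178.136.208:
  152.0.0.0/7 (152.0.0.0 - 153.255.255.255) -> R19
  152.176.0.0/14 (152.176.0.0 - 152.179.255.255) -> R16
  152.178.136.0/21 (152.178.136.0 - 152.178.143.255) -> R17
More-specific entries that do NOT match:
  152.178.136.216/30 (152.178.136.216 - 152.178.136.219) does not contain 152.178.136.208
  152.178.136.216/29 (152.178.136.216 - 152.178.136.223) does not contain 152.178.136.208
  152.178.138.208/29 (152.178.138.208 - 152.178.138.215) does not contain 152.178.136.208
  152.179.136.192/27 (152.179.136.192 - 152.179.136.223) does not contain 152.178.136.208
  152.178.128.0/22 (152.178.128.0 - 152.178.131.255) does not contain 152.178.136.208
  152.178.152.0/22 (152.178.152.0 - 152.178.155.255) does not contain 152.178.136.208
Longest matching prefix is /21 -> next hop R17.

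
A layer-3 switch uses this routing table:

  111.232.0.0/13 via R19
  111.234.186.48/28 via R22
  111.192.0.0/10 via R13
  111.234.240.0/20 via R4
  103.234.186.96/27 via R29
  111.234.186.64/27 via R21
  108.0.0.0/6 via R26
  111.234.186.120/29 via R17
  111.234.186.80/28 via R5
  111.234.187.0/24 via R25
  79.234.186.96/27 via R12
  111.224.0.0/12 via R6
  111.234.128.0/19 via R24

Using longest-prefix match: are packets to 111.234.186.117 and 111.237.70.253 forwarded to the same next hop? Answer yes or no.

111.234.186.117: longest match 111.232.0.0/13 -> R19
111.237.70.253: longest match 111.232.0.0/13 -> R19

yes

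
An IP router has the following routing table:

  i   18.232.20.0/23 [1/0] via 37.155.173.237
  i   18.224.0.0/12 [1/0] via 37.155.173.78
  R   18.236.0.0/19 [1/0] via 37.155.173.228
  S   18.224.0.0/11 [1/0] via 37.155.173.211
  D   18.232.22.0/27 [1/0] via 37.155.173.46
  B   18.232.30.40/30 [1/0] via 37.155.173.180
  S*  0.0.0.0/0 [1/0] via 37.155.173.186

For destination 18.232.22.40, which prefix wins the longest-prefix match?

18.224.0.0/12

Entries matching 18.232.22.40:
  0.0.0.0/0 (default, matches everything)
  18.224.0.0/11 (18.224.0.0 - 18.255.255.255)
  18.224.0.0/12 (18.224.0.0 - 18.239.255.255)
Most specific is 18.224.0.0/12.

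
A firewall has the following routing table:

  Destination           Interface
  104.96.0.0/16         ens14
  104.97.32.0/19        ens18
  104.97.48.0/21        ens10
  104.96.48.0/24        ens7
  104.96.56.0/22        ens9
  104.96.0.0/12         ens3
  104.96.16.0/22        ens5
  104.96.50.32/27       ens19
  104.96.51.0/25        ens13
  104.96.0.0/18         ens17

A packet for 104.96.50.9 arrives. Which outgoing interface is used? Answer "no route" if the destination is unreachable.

Routes whose prefix contains 104.96.50.9:
  104.96.0.0/12 (104.96.0.0 - 104.111.255.255) -> ens3
  104.96.0.0/16 (104.96.0.0 - 104.96.255.255) -> ens14
  104.96.0.0/18 (104.96.0.0 - 104.96.63.255) -> ens17
More-specific entries that do NOT match:
  104.96.50.32/27 (104.96.50.32 - 104.96.50.63) does not contain 104.96.50.9
  104.96.51.0/25 (104.96.51.0 - 104.96.51.127) does not contain 104.96.50.9
  104.96.48.0/24 (104.96.48.0 - 104.96.48.255) does not contain 104.96.50.9
  104.96.56.0/22 (104.96.56.0 - 104.96.59.255) does not contain 104.96.50.9
  104.96.16.0/22 (104.96.16.0 - 104.96.19.255) does not contain 104.96.50.9
  104.97.48.0/21 (104.97.48.0 - 104.97.55.255) does not contain 104.96.50.9
  104.97.32.0/19 (104.97.32.0 - 104.97.63.255) does not contain 104.96.50.9
Longest matching prefix is /18 -> interface ens17.

ens17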